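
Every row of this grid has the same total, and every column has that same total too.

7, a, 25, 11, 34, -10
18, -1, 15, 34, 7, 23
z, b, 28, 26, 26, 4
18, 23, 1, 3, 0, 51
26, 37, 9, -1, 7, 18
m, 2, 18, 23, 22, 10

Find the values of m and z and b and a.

m = 21, z = 6, b = 6, a = 29

Rows 2 and 4 both sum to 96, so that's the common total.
Row 6 has 2 + 18 + 23 + 22 + 10 = 75; the blank must be 96 − 75 = 21.
Column 1 has 7 + 18 + 18 + 26 + 21 = 90; the blank must be 96 − 90 = 6.
Row 3 has 6 + 28 + 26 + 26 + 4 = 90; the blank must be 96 − 90 = 6.
Row 1 has 7 + 25 + 11 + 34 − 10 = 67; the blank must be 96 − 67 = 29.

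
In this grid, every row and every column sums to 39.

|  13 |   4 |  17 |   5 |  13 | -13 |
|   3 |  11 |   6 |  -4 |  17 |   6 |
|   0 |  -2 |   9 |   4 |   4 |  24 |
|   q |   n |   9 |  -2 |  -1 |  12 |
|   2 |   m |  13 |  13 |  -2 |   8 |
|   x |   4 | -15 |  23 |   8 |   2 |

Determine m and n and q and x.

The known cells in row 6 total 22, leaving 39 − 22 = 17 for the blank.
The known cells in row 5 total 34, leaving 39 − 34 = 5 for the blank.
The known cells in column 2 total 22, leaving 39 − 22 = 17 for the blank.
The known cells in row 4 total 35, leaving 39 − 35 = 4 for the blank.

m = 5, n = 17, q = 4, x = 17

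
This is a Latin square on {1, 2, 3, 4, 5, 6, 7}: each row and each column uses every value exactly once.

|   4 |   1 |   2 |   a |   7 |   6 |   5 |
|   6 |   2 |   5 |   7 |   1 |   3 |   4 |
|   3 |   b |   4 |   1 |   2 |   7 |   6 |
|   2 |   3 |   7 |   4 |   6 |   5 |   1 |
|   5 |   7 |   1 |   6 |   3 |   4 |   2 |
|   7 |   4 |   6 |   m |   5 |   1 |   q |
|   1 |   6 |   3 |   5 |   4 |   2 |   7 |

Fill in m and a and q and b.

m = 2, a = 3, q = 3, b = 5

Cell (1,4): row 1 already has {1, 2, 4, 5, 6, 7} → 3.
At (row 6, col 4): column 4 already has {1, 3, 4, 5, 6, 7}, so the value is 2.
At (row 3, col 2): row 3 already has {1, 2, 3, 4, 6, 7}, so the value is 5.
For row 6, column 7: row 6 already has {1, 2, 4, 5, 6, 7}; that leaves 3.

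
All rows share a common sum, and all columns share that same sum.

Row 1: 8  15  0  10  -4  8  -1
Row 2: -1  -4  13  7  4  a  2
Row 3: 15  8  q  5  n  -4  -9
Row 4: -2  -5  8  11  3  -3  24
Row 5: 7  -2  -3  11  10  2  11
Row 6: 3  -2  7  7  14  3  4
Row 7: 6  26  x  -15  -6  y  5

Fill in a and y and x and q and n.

Rows 1 and 4 both sum to 36, so that's the common total.
Column 5: -4 + 4 + 3 + 10 + 14 − 6 = 21, so its missing entry is 36 − 21 = 15.
Row 2: -1 − 4 + 13 + 7 + 4 + 2 = 21, so its missing entry is 36 − 21 = 15.
Column 6: 8 + 15 − 4 − 3 + 2 + 3 = 21, so its missing entry is 36 − 21 = 15.
Row 7: 6 + 26 − 15 − 6 + 15 + 5 = 31, so its missing entry is 36 − 31 = 5.
Row 3: 15 + 8 + 5 + 15 − 4 − 9 = 30, so its missing entry is 36 − 30 = 6.

a = 15, y = 15, x = 5, q = 6, n = 15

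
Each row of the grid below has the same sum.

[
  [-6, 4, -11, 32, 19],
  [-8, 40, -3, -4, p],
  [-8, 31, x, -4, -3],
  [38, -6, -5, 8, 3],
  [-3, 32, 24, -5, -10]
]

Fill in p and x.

p = 13, x = 22

The complete rows each total 38.
Row 2 is missing 38 − 25 = 13 (since -8 + 40 − 3 − 4 = 25).
Row 3 is missing 38 − 16 = 22 (since -8 + 31 − 4 − 3 = 16).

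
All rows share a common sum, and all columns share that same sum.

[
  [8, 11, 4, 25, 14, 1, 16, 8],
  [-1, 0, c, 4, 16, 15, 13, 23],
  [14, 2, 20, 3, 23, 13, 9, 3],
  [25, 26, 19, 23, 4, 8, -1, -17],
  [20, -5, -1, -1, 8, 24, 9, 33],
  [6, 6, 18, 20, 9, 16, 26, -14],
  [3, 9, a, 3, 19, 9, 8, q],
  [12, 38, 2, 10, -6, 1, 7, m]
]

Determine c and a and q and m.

c = 17, a = 8, q = 28, m = 23

Rows 1 and 3 both sum to 87, so that's the common total.
Row 2: -1 + 0 + 4 + 16 + 15 + 13 + 23 = 70, so its missing entry is 87 − 70 = 17.
Column 3: 4 + 17 + 20 + 19 − 1 + 18 + 2 = 79, so its missing entry is 87 − 79 = 8.
Row 7: 3 + 9 + 8 + 3 + 19 + 9 + 8 = 59, so its missing entry is 87 − 59 = 28.
Row 8: 12 + 38 + 2 + 10 − 6 + 1 + 7 = 64, so its missing entry is 87 − 64 = 23.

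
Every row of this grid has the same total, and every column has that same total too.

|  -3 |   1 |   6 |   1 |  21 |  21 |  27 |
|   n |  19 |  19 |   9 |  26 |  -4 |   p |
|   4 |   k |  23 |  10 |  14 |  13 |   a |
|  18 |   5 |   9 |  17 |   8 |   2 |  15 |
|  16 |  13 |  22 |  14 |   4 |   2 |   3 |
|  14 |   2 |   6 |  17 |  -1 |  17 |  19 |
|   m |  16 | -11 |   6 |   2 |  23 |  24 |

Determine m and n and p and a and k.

Rows 1 and 4 both sum to 74, so that's the common total.
Column 2: 1 + 19 + 5 + 13 + 2 + 16 = 56, so its missing entry is 74 − 56 = 18.
Row 3: 4 + 18 + 23 + 10 + 14 + 13 = 82, so its missing entry is 74 − 82 = -8.
Row 7: 16 − 11 + 6 + 2 + 23 + 24 = 60, so its missing entry is 74 − 60 = 14.
Column 1: -3 + 4 + 18 + 16 + 14 + 14 = 63, so its missing entry is 74 − 63 = 11.
Row 2: 11 + 19 + 19 + 9 + 26 − 4 = 80, so its missing entry is 74 − 80 = -6.

m = 14, n = 11, p = -6, a = -8, k = 18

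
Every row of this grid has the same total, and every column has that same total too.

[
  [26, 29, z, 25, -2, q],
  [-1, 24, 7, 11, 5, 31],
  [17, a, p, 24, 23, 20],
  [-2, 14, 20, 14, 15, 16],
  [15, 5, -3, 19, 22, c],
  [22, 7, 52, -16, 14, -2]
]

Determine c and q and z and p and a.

Rows 2 and 4 both sum to 77, so that's the common total.
Column 2: 29 + 24 + 14 + 5 + 7 = 79, so its missing entry is 77 − 79 = -2.
Row 5: 15 + 5 − 3 + 19 + 22 = 58, so its missing entry is 77 − 58 = 19.
Column 6: 31 + 20 + 16 + 19 − 2 = 84, so its missing entry is 77 − 84 = -7.
Row 1: 26 + 29 + 25 − 2 − 7 = 71, so its missing entry is 77 − 71 = 6.
Row 3: 17 − 2 + 24 + 23 + 20 = 82, so its missing entry is 77 − 82 = -5.

c = 19, q = -7, z = 6, p = -5, a = -2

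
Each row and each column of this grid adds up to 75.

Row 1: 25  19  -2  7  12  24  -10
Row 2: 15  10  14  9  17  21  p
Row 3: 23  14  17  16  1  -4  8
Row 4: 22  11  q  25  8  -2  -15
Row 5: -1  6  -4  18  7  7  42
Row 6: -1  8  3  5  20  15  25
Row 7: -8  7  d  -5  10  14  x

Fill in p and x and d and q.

The known cells in row 2 total 86, leaving 75 − 86 = -11 for the blank.
The known cells in column 7 total 39, leaving 75 − 39 = 36 for the blank.
The known cells in row 7 total 54, leaving 75 − 54 = 21 for the blank.
The known cells in row 4 total 49, leaving 75 − 49 = 26 for the blank.

p = -11, x = 36, d = 21, q = 26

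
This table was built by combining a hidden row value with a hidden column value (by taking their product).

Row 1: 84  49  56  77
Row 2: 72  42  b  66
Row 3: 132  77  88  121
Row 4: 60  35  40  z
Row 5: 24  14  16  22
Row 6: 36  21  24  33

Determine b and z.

Each row is a constant multiple of every other row — this is a multiplication table with the headers hidden.
Row 2 is 42/49 = 6/7 times row 1, so its entry in column 3 is 56 × 6/7 = 48.
Row 4 is 35/49 = 5/7 times row 1, so its entry in column 4 is 77 × 5/7 = 55.

b = 48, z = 55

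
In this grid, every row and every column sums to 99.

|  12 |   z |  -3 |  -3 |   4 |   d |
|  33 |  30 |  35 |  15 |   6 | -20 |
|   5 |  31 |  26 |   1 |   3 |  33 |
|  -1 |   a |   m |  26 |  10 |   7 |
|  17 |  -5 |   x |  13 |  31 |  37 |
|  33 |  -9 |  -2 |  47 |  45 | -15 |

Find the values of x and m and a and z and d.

x = 6, m = 37, a = 20, z = 32, d = 57

The known cells in row 5 total 93, leaving 99 − 93 = 6 for the blank.
The known cells in column 6 total 42, leaving 99 − 42 = 57 for the blank.
The known cells in row 1 total 67, leaving 99 − 67 = 32 for the blank.
The known cells in column 2 total 79, leaving 99 − 79 = 20 for the blank.
The known cells in row 4 total 62, leaving 99 − 62 = 37 for the blank.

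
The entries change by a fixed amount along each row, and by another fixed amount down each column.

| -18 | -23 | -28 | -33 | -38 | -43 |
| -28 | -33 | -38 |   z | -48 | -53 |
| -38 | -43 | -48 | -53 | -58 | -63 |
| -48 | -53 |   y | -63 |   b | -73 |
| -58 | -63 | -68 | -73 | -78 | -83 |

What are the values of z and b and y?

Along each row the entries change by -5 per step; down each column they change by -10.
Row 2: from -28 at column 1, stepping by -5 to column 4 gives -43.
Row 4: from -48 at column 1, stepping by -5 to column 5 gives -68.
Row 4: from -48 at column 1, stepping by -5 to column 3 gives -58.

z = -43, b = -68, y = -58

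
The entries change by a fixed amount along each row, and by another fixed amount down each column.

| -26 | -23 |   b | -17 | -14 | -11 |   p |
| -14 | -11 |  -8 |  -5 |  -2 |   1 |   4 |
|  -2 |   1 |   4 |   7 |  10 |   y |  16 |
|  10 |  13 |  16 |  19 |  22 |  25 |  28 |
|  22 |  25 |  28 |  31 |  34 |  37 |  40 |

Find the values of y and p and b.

Along each row the entries change by 3 per step; down each column they change by 12.
Row 3: from -2 at column 1, stepping by 3 to column 6 gives 13.
Row 1: from -26 at column 1, stepping by 3 to column 7 gives -8.
Row 1: from -26 at column 1, stepping by 3 to column 3 gives -20.

y = 13, p = -8, b = -20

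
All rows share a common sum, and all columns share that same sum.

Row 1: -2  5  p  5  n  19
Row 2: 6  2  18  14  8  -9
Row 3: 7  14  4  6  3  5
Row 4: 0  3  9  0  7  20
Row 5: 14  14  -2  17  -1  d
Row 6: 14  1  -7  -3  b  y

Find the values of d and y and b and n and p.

d = -3, y = 7, b = 27, n = -5, p = 17

Rows 2 and 3 both sum to 39, so that's the common total.
Row 5 has 14 + 14 − 2 + 17 − 1 = 42; the blank must be 39 − 42 = -3.
Column 6 has 19 − 9 + 5 + 20 − 3 = 32; the blank must be 39 − 32 = 7.
Row 6 has 14 + 1 − 7 − 3 + 7 = 12; the blank must be 39 − 12 = 27.
Column 5 has 8 + 3 + 7 − 1 + 27 = 44; the blank must be 39 − 44 = -5.
Row 1 has -2 + 5 + 5 − 5 + 19 = 22; the blank must be 39 − 22 = 17.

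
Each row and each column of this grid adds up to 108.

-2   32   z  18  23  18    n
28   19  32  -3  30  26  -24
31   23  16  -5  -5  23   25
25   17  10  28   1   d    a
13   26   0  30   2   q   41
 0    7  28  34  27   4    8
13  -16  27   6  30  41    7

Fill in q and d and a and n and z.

q = -4, d = 0, a = 27, n = 24, z = -5

Column 3: 32 + 16 + 10 + 0 + 28 + 27 = 113, so its missing entry is 108 − 113 = -5.
Row 1: -2 + 32 − 5 + 18 + 23 + 18 = 84, so its missing entry is 108 − 84 = 24.
Row 5: 13 + 26 + 0 + 30 + 2 + 41 = 112, so its missing entry is 108 − 112 = -4.
Column 7: 24 − 24 + 25 + 41 + 8 + 7 = 81, so its missing entry is 108 − 81 = 27.
Row 4: 25 + 17 + 10 + 28 + 1 + 27 = 108, so its missing entry is 108 − 108 = 0.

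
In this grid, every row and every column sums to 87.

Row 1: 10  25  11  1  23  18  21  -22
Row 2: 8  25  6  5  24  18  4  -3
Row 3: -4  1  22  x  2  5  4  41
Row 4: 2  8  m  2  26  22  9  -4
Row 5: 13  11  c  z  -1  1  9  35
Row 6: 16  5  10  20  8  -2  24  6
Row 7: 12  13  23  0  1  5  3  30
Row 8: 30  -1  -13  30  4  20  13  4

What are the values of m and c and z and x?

Row 3: -4 + 1 + 22 + 2 + 5 + 4 + 41 = 71, so its missing entry is 87 − 71 = 16.
Row 4: 2 + 8 + 2 + 26 + 22 + 9 − 4 = 65, so its missing entry is 87 − 65 = 22.
Column 3: 11 + 6 + 22 + 22 + 10 + 23 − 13 = 81, so its missing entry is 87 − 81 = 6.
Row 5: 13 + 11 + 6 − 1 + 1 + 9 + 35 = 74, so its missing entry is 87 − 74 = 13.

m = 22, c = 6, z = 13, x = 16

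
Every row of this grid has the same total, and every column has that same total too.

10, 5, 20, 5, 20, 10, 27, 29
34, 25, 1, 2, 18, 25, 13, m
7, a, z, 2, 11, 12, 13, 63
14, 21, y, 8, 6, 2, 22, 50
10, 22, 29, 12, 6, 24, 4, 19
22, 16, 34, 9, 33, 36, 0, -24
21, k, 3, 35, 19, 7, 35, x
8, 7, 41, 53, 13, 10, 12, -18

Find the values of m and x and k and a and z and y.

m = 8, x = -1, k = 7, a = 23, z = -5, y = 3

Rows 1 and 5 both sum to 126, so that's the common total.
The known cells in row 2 total 118, leaving 126 − 118 = 8 for the blank.
The known cells in column 8 total 127, leaving 126 − 127 = -1 for the blank.
The known cells in row 7 total 119, leaving 126 − 119 = 7 for the blank.
The known cells in column 2 total 103, leaving 126 − 103 = 23 for the blank.
The known cells in row 3 total 131, leaving 126 − 131 = -5 for the blank.
The known cells in row 4 total 123, leaving 126 − 123 = 3 for the blank.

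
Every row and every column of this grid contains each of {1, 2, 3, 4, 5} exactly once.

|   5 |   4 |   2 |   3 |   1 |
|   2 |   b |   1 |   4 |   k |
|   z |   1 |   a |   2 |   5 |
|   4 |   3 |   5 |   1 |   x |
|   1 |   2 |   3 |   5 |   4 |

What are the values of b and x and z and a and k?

b = 5, x = 2, z = 3, a = 4, k = 3

For row 4, column 5: row 4 already has {1, 3, 4, 5}; that leaves 2.
At (row 2, col 2): column 2 already has {1, 2, 3, 4}, so the value is 5.
Cell (3,1): column 1 already has {1, 2, 4, 5} → 3.
Cell (2,5): row 2 already has {1, 2, 4, 5} → 3.
At (row 3, col 3): row 3 already has {1, 2, 3, 5}, so the value is 4.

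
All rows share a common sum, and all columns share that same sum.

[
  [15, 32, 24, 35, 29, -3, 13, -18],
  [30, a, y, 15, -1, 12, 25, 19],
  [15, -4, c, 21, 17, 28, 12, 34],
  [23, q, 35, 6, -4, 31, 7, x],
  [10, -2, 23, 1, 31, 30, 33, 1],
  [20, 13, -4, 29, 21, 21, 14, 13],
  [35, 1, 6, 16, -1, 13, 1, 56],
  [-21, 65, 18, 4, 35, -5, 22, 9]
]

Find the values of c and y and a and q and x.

Rows 1 and 5 both sum to 127, so that's the common total.
Column 8: -18 + 19 + 34 + 1 + 13 + 56 + 9 = 114, so its missing entry is 127 − 114 = 13.
Row 4: 23 + 35 + 6 − 4 + 31 + 7 + 13 = 111, so its missing entry is 127 − 111 = 16.
Column 2: 32 − 4 + 16 − 2 + 13 + 1 + 65 = 121, so its missing entry is 127 − 121 = 6.
Row 2: 30 + 6 + 15 − 1 + 12 + 25 + 19 = 106, so its missing entry is 127 − 106 = 21.
Row 3: 15 − 4 + 21 + 17 + 28 + 12 + 34 = 123, so its missing entry is 127 − 123 = 4.

c = 4, y = 21, a = 6, q = 16, x = 13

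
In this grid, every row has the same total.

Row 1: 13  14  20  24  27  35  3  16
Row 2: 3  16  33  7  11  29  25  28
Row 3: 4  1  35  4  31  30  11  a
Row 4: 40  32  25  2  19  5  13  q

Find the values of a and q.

Rows 1 and 2 both add up to 152, so every row sums to 152.
Row 3: 4 + 1 + 35 + 4 + 31 + 30 + 11 = 116, so the missing entry is 152 − 116 = 36.
Row 4: 40 + 32 + 25 + 2 + 19 + 5 + 13 = 136, so the missing entry is 152 − 136 = 16.

a = 36, q = 16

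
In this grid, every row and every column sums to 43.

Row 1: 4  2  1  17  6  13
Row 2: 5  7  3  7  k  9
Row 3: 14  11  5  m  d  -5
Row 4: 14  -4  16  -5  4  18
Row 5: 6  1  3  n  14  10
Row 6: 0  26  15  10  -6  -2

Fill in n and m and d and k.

n = 9, m = 5, d = 13, k = 12

The known cells in row 2 total 31, leaving 43 − 31 = 12 for the blank.
The known cells in column 5 total 30, leaving 43 − 30 = 13 for the blank.
The known cells in row 3 total 38, leaving 43 − 38 = 5 for the blank.
The known cells in row 5 total 34, leaving 43 − 34 = 9 for the blank.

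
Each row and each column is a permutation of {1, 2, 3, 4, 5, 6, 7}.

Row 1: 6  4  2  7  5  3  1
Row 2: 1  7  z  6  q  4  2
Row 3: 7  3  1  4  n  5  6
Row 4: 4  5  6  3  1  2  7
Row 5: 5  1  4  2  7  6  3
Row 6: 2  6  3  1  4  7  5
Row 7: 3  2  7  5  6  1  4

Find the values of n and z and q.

n = 2, z = 5, q = 3

Cell (3,5): row 3 already has {1, 3, 4, 5, 6, 7} → 2.
Cell (2,3): column 3 already has {1, 2, 3, 4, 6, 7} → 5.
Cell (2,5): row 2 already has {1, 2, 4, 5, 6, 7} → 3.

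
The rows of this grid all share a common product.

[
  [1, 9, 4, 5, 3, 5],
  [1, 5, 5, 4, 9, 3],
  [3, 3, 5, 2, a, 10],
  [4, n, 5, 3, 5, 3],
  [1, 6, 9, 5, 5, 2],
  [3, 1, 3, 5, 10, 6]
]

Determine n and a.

n = 3, a = 3

Rows 1 and 6 each multiply to 2700, so every row has product 2700.
Row 4: 4×5×3×5×3 = 900, so the missing entry is 2700 ÷ 900 = 3.
Row 3: 3×3×5×2×10 = 900, so the missing entry is 2700 ÷ 900 = 3.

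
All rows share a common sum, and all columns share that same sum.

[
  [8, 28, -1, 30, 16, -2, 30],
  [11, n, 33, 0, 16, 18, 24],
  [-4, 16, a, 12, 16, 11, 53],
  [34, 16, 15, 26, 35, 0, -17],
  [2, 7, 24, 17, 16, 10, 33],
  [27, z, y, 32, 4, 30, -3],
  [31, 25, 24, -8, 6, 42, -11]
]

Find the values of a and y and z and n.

a = 5, y = 9, z = 10, n = 7

Rows 1 and 4 both sum to 109, so that's the common total.
Row 2: 11 + 33 + 0 + 16 + 18 + 24 = 102, so its missing entry is 109 − 102 = 7.
Column 2: 28 + 7 + 16 + 16 + 7 + 25 = 99, so its missing entry is 109 − 99 = 10.
Row 6: 27 + 10 + 32 + 4 + 30 − 3 = 100, so its missing entry is 109 − 100 = 9.
Row 3: -4 + 16 + 12 + 16 + 11 + 53 = 104, so its missing entry is 109 − 104 = 5.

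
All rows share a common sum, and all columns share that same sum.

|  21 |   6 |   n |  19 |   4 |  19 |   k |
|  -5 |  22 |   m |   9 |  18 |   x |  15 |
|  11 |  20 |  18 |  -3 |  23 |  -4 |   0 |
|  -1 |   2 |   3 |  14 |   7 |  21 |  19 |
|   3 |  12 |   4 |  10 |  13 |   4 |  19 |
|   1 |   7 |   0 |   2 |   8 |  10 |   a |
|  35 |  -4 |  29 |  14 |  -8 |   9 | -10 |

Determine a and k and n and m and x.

a = 37, k = -15, n = 11, m = 0, x = 6

Rows 3 and 4 both sum to 65, so that's the common total.
Column 6 has 19 − 4 + 21 + 4 + 10 + 9 = 59; the blank must be 65 − 59 = 6.
Row 2 has -5 + 22 + 9 + 18 + 6 + 15 = 65; the blank must be 65 − 65 = 0.
Column 3 has 0 + 18 + 3 + 4 + 0 + 29 = 54; the blank must be 65 − 54 = 11.
Row 1 has 21 + 6 + 11 + 19 + 4 + 19 = 80; the blank must be 65 − 80 = -15.
Row 6 has 1 + 7 + 0 + 2 + 8 + 10 = 28; the blank must be 65 − 28 = 37.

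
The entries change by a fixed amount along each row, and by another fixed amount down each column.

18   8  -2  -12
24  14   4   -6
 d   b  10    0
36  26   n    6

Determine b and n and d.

Along each row the entries change by -10 per step; down each column they change by 6.
Row 3: from 10 at column 3, stepping by -10 to column 2 gives 20.
Row 4: from 36 at column 1, stepping by -10 to column 3 gives 16.
Row 3: from 10 at column 3, stepping by -10 to column 1 gives 30.

b = 20, n = 16, d = 30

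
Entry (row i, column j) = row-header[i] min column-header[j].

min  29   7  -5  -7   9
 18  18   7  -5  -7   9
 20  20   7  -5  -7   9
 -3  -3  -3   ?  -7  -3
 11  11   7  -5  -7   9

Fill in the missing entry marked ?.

-5

min(-3, -5) = -5.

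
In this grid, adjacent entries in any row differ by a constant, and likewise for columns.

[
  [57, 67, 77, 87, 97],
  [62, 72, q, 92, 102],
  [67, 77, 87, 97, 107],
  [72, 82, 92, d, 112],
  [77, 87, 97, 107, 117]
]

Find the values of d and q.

d = 102, q = 82

Along each row the entries change by 10 per step; down each column they change by 5.
Row 4: from 72 at column 1, stepping by 10 to column 4 gives 102.
Row 2: from 62 at column 1, stepping by 10 to column 3 gives 82.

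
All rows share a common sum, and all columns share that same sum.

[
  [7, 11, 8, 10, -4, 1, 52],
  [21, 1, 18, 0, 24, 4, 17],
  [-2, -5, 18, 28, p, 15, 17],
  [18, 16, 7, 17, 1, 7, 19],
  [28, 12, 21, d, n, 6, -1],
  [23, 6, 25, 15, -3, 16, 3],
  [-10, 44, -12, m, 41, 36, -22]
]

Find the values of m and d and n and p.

Rows 1 and 2 both sum to 85, so that's the common total.
Row 3 has -2 − 5 + 18 + 28 + 15 + 17 = 71; the blank must be 85 − 71 = 14.
Column 5 has -4 + 24 + 14 + 1 − 3 + 41 = 73; the blank must be 85 − 73 = 12.
Row 7 has -10 + 44 − 12 + 41 + 36 − 22 = 77; the blank must be 85 − 77 = 8.
Row 5 has 28 + 12 + 21 + 12 + 6 − 1 = 78; the blank must be 85 − 78 = 7.

m = 8, d = 7, n = 12, p = 14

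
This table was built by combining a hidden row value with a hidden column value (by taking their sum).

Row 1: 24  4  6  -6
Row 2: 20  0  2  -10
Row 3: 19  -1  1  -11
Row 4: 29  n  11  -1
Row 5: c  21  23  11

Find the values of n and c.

n = 9, c = 41

The difference between any two rows is the same in every column — this is an addition table with the headers hidden.
Row 4 minus row 1 is 11 − 6 = 5, so its entry in column 2 is 4 + 5 = 9.
Row 5 minus row 1 is 23 − 6 = 17, so its entry in column 1 is 24 + 17 = 41.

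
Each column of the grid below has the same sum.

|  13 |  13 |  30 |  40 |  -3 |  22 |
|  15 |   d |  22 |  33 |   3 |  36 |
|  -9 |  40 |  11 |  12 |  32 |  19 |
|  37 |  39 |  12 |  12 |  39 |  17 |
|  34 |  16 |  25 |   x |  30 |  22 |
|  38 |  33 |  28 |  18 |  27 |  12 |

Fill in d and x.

The complete columns each total 128.
Column 2 is missing 128 − 141 = -13 (since 13 + 40 + 39 + 16 + 33 = 141).
Column 4 is missing 128 − 115 = 13 (since 40 + 33 + 12 + 12 + 18 = 115).

d = -13, x = 13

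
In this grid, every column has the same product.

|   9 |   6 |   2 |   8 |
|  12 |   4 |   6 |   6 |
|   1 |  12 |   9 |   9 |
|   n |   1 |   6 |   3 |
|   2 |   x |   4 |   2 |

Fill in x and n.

x = 9, n = 12

Columns 3 and 4 each multiply to 2592, so every column has product 2592.
Column 2: 6×4×12×1 = 288, so the missing entry is 2592 ÷ 288 = 9.
Column 1: 9×12×1×2 = 216, so the missing entry is 2592 ÷ 216 = 12.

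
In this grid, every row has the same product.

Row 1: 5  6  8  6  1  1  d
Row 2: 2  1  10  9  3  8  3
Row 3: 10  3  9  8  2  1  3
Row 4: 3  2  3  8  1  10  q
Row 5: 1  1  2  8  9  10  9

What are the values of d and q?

Rows 2 and 3 each multiply to 12960, so every row has product 12960.
Row 1: 5×6×8×6×1×1 = 1440, so the missing entry is 12960 ÷ 1440 = 9.
Row 4: 3×2×3×8×1×10 = 1440, so the missing entry is 12960 ÷ 1440 = 9.

d = 9, q = 9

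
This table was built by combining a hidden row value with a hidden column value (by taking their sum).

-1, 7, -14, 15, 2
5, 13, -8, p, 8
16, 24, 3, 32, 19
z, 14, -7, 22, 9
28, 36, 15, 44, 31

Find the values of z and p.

z = 6, p = 21

The difference between any two rows is the same in every column — this is an addition table with the headers hidden.
Row 4 minus row 1 is 14 − 7 = 7, so its entry in column 1 is -1 + 7 = 6.
Row 2 minus row 1 is 13 − 7 = 6, so its entry in column 4 is 15 + 6 = 21.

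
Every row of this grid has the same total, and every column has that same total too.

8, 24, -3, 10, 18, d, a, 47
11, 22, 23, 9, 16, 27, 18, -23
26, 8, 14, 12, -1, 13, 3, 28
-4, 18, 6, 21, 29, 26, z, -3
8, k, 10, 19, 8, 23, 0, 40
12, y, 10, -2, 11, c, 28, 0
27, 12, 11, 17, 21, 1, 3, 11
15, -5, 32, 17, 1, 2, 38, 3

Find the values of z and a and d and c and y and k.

Rows 2 and 3 both sum to 103, so that's the common total.
Row 4 has -4 + 18 + 6 + 21 + 29 + 26 − 3 = 93; the blank must be 103 − 93 = 10.
Column 7 has 18 + 3 + 10 + 0 + 28 + 3 + 38 = 100; the blank must be 103 − 100 = 3.
Row 1 has 8 + 24 − 3 + 10 + 18 + 3 + 47 = 107; the blank must be 103 − 107 = -4.
Column 6 has -4 + 27 + 13 + 26 + 23 + 1 + 2 = 88; the blank must be 103 − 88 = 15.
Row 6 has 12 + 10 − 2 + 11 + 15 + 28 + 0 = 74; the blank must be 103 − 74 = 29.
Row 5 has 8 + 10 + 19 + 8 + 23 + 0 + 40 = 108; the blank must be 103 − 108 = -5.

z = 10, a = 3, d = -4, c = 15, y = 29, k = -5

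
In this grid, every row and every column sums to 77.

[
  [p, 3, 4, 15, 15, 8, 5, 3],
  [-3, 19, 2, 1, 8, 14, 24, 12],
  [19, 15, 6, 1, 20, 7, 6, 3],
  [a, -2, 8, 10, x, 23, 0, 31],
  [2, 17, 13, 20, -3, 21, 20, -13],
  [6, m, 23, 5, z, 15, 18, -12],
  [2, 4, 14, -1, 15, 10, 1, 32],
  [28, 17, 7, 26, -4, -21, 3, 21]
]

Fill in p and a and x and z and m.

The known cells in row 1 total 53, leaving 77 − 53 = 24 for the blank.
The known cells in column 2 total 73, leaving 77 − 73 = 4 for the blank.
The known cells in row 6 total 59, leaving 77 − 59 = 18 for the blank.
The known cells in column 5 total 69, leaving 77 − 69 = 8 for the blank.
The known cells in row 4 total 78, leaving 77 − 78 = -1 for the blank.

p = 24, a = -1, x = 8, z = 18, m = 4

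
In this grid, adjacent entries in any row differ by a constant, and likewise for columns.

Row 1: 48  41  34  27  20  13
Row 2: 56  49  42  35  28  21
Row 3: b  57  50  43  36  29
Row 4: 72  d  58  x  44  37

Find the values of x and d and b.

x = 51, d = 65, b = 64

Along each row the entries change by -7 per step; down each column they change by 8.
Row 4: from 72 at column 1, stepping by -7 to column 4 gives 51.
Row 4: from 72 at column 1, stepping by -7 to column 2 gives 65.
Row 3: from 57 at column 2, stepping by -7 to column 1 gives 64.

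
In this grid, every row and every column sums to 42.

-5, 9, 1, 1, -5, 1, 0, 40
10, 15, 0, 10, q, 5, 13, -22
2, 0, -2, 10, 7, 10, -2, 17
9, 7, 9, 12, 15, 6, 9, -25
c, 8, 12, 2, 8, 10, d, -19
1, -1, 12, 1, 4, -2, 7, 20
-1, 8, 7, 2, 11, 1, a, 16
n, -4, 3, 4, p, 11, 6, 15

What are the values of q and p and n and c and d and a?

Row 2 has 10 + 15 + 0 + 10 + 5 + 13 − 22 = 31; the blank must be 42 − 31 = 11.
Column 5 has -5 + 11 + 7 + 15 + 8 + 4 + 11 = 51; the blank must be 42 − 51 = -9.
Row 8 has -4 + 3 + 4 − 9 + 11 + 6 + 15 = 26; the blank must be 42 − 26 = 16.
Column 1 has -5 + 10 + 2 + 9 + 1 − 1 + 16 = 32; the blank must be 42 − 32 = 10.
Row 5 has 10 + 8 + 12 + 2 + 8 + 10 − 19 = 31; the blank must be 42 − 31 = 11.
Row 7 has -1 + 8 + 7 + 2 + 11 + 1 + 16 = 44; the blank must be 42 − 44 = -2.

q = 11, p = -9, n = 16, c = 10, d = 11, a = -2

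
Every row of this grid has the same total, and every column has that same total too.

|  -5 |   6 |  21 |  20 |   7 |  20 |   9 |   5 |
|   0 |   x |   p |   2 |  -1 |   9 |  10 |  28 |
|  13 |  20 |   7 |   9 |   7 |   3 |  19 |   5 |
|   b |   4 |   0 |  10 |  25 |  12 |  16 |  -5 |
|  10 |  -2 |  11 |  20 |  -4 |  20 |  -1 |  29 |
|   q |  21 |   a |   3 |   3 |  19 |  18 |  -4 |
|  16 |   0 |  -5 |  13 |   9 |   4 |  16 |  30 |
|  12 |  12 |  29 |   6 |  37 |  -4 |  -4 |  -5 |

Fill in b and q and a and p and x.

b = 21, q = 16, a = 7, p = 13, x = 22

Rows 1 and 3 both sum to 83, so that's the common total.
Column 2 has 6 + 20 + 4 − 2 + 21 + 0 + 12 = 61; the blank must be 83 − 61 = 22.
Row 2 has 0 + 22 + 2 − 1 + 9 + 10 + 28 = 70; the blank must be 83 − 70 = 13.
Row 4 has 4 + 0 + 10 + 25 + 12 + 16 − 5 = 62; the blank must be 83 − 62 = 21.
Column 1 has -5 + 0 + 13 + 21 + 10 + 16 + 12 = 67; the blank must be 83 − 67 = 16.
Row 6 has 16 + 21 + 3 + 3 + 19 + 18 − 4 = 76; the blank must be 83 − 76 = 7.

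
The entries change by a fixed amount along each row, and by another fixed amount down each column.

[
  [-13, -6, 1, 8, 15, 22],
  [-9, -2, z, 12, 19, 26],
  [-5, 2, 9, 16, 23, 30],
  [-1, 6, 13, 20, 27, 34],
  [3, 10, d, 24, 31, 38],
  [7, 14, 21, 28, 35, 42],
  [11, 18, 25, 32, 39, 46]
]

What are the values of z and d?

Along each row the entries change by 7 per step; down each column they change by 4.
Row 2: from -9 at column 1, stepping by 7 to column 3 gives 5.
Row 5: from 3 at column 1, stepping by 7 to column 3 gives 17.

z = 5, d = 17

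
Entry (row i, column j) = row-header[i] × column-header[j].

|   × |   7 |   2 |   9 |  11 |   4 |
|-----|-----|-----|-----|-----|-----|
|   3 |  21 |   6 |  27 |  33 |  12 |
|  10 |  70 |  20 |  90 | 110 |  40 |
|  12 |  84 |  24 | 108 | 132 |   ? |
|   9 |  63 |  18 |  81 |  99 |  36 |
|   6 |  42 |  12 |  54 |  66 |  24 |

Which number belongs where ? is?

48

12 × 4 = 48.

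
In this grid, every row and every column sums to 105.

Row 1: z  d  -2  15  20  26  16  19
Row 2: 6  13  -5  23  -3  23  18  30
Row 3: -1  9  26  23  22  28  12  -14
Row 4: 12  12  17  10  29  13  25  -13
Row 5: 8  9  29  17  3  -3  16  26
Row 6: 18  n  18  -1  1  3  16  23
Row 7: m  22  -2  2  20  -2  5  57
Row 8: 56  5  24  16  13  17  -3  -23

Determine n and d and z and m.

Row 7: 22 − 2 + 2 + 20 − 2 + 5 + 57 = 102, so its missing entry is 105 − 102 = 3.
Row 6: 18 + 18 − 1 + 1 + 3 + 16 + 23 = 78, so its missing entry is 105 − 78 = 27.
Column 2: 13 + 9 + 12 + 9 + 27 + 22 + 5 = 97, so its missing entry is 105 − 97 = 8.
Row 1: 8 − 2 + 15 + 20 + 26 + 16 + 19 = 102, so its missing entry is 105 − 102 = 3.

n = 27, d = 8, z = 3, m = 3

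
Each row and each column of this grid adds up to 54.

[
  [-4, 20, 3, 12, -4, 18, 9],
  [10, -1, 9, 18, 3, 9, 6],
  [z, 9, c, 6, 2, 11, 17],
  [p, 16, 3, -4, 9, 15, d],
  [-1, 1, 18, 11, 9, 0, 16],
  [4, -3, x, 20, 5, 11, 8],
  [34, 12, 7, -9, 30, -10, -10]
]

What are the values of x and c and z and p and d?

Column 7 has 9 + 6 + 17 + 16 + 8 − 10 = 46; the blank must be 54 − 46 = 8.
Row 4 has 16 + 3 − 4 + 9 + 15 + 8 = 47; the blank must be 54 − 47 = 7.
Column 1 has -4 + 10 + 7 − 1 + 4 + 34 = 50; the blank must be 54 − 50 = 4.
Row 3 has 4 + 9 + 6 + 2 + 11 + 17 = 49; the blank must be 54 − 49 = 5.
Row 6 has 4 − 3 + 20 + 5 + 11 + 8 = 45; the blank must be 54 − 45 = 9.

x = 9, c = 5, z = 4, p = 7, d = 8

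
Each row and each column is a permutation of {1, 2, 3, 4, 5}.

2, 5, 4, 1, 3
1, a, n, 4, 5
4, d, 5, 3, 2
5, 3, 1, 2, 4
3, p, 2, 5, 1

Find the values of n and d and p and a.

n = 3, d = 1, p = 4, a = 2

For row 2, column 3: column 3 already has {1, 2, 4, 5}; that leaves 3.
At (row 2, col 2): row 2 already has {1, 3, 4, 5}, so the value is 2.
For row 5, column 2: row 5 already has {1, 2, 3, 5}; that leaves 4.
For row 3, column 2: row 3 already has {2, 3, 4, 5}; that leaves 1.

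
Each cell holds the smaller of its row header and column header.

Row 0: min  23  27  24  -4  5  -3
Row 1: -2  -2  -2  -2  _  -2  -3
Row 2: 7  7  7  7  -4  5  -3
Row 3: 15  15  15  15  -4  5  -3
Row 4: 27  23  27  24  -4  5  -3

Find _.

min(-2, -4) = -4.

-4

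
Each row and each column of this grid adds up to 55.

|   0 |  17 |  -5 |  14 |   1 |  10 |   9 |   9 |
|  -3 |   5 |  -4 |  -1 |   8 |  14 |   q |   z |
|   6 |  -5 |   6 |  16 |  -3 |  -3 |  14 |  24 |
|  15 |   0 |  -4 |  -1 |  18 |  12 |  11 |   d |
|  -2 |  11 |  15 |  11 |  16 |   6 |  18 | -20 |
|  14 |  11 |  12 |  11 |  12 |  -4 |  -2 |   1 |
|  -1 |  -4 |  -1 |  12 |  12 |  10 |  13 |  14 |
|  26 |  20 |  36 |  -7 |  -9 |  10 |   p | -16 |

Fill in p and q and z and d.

The known cells in row 8 total 60, leaving 55 − 60 = -5 for the blank.
The known cells in column 7 total 58, leaving 55 − 58 = -3 for the blank.
The known cells in row 2 total 16, leaving 55 − 16 = 39 for the blank.
The known cells in row 4 total 51, leaving 55 − 51 = 4 for the blank.

p = -5, q = -3, z = 39, d = 4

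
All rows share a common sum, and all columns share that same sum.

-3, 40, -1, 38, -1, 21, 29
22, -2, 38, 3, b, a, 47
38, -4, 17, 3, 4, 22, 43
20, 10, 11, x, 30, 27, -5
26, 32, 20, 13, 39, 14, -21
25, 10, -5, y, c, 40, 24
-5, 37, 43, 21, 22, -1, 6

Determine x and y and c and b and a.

x = 30, y = 15, c = 14, b = 15, a = 0

Rows 1 and 3 both sum to 123, so that's the common total.
Column 6: 21 + 22 + 27 + 14 + 40 − 1 = 123, so its missing entry is 123 − 123 = 0.
Row 2: 22 − 2 + 38 + 3 + 0 + 47 = 108, so its missing entry is 123 − 108 = 15.
Column 5: -1 + 15 + 4 + 30 + 39 + 22 = 109, so its missing entry is 123 − 109 = 14.
Row 4: 20 + 10 + 11 + 30 + 27 − 5 = 93, so its missing entry is 123 − 93 = 30.
Row 6: 25 + 10 − 5 + 14 + 40 + 24 = 108, so its missing entry is 123 − 108 = 15.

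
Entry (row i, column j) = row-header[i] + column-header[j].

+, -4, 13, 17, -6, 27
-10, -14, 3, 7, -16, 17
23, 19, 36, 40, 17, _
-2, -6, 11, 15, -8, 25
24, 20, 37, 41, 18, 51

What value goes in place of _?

50

23 + 27 = 50.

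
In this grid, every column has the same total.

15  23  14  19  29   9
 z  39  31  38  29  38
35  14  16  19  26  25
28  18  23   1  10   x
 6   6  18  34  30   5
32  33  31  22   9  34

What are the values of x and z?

x = 22, z = 17

The complete columns each total 133.
Column 6 is missing 133 − 111 = 22 (since 9 + 38 + 25 + 5 + 34 = 111).
Column 1 is missing 133 − 116 = 17 (since 15 + 35 + 28 + 6 + 32 = 116).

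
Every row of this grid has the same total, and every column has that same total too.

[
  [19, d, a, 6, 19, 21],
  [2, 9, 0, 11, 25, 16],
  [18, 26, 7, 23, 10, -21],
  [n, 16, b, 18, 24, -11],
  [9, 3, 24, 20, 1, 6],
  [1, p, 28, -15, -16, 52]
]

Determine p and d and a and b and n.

Rows 2 and 3 both sum to 63, so that's the common total.
Row 6 has 1 + 28 − 15 − 16 + 52 = 50; the blank must be 63 − 50 = 13.
Column 2 has 9 + 26 + 16 + 3 + 13 = 67; the blank must be 63 − 67 = -4.
Column 1 has 19 + 2 + 18 + 9 + 1 = 49; the blank must be 63 − 49 = 14.
Row 1 has 19 − 4 + 6 + 19 + 21 = 61; the blank must be 63 − 61 = 2.
Row 4 has 14 + 16 + 18 + 24 − 11 = 61; the blank must be 63 − 61 = 2.

p = 13, d = -4, a = 2, b = 2, n = 14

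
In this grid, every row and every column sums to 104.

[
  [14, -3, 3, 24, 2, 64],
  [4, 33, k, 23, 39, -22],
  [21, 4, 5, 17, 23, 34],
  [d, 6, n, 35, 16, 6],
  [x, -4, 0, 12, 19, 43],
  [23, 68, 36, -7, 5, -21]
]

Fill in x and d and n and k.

x = 34, d = 8, n = 33, k = 27

The known cells in row 2 total 77, leaving 104 − 77 = 27 for the blank.
The known cells in column 3 total 71, leaving 104 − 71 = 33 for the blank.
The known cells in row 5 total 70, leaving 104 − 70 = 34 for the blank.
The known cells in row 4 total 96, leaving 104 − 96 = 8 for the blank.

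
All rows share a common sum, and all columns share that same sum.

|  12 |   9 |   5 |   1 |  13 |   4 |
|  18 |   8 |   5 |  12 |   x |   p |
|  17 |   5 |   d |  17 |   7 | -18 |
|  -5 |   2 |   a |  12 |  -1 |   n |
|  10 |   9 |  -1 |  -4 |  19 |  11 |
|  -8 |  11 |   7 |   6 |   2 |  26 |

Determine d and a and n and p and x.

d = 16, a = 12, n = 24, p = -3, x = 4

Rows 1 and 5 both sum to 44, so that's the common total.
Column 5 has 13 + 7 − 1 + 19 + 2 = 40; the blank must be 44 − 40 = 4.
Row 2 has 18 + 8 + 5 + 12 + 4 = 47; the blank must be 44 − 47 = -3.
Row 3 has 17 + 5 + 17 + 7 − 18 = 28; the blank must be 44 − 28 = 16.
Column 3 has 5 + 5 + 16 − 1 + 7 = 32; the blank must be 44 − 32 = 12.
Row 4 has -5 + 2 + 12 + 12 − 1 = 20; the blank must be 44 − 20 = 24.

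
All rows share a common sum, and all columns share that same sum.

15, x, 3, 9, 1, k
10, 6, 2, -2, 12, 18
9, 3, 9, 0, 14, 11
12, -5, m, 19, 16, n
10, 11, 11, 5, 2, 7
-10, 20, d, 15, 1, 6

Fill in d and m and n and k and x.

Rows 2 and 3 both sum to 46, so that's the common total.
The known cells in column 2 total 35, leaving 46 − 35 = 11 for the blank.
The known cells in row 1 total 39, leaving 46 − 39 = 7 for the blank.
The known cells in column 6 total 49, leaving 46 − 49 = -3 for the blank.
The known cells in row 4 total 39, leaving 46 − 39 = 7 for the blank.
The known cells in row 6 total 32, leaving 46 − 32 = 14 for the blank.

d = 14, m = 7, n = -3, k = 7, x = 11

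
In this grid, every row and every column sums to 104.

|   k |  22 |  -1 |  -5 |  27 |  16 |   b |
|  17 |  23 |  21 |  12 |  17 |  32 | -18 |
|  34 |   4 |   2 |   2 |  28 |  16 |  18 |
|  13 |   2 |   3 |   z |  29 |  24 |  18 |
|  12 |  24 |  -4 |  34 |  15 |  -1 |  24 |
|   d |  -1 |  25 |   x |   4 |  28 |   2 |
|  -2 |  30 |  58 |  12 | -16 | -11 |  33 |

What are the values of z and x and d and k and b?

z = 15, x = 34, d = 12, k = 18, b = 27

Column 7 has -18 + 18 + 18 + 24 + 2 + 33 = 77; the blank must be 104 − 77 = 27.
Row 1 has 22 − 1 − 5 + 27 + 16 + 27 = 86; the blank must be 104 − 86 = 18.
Row 4 has 13 + 2 + 3 + 29 + 24 + 18 = 89; the blank must be 104 − 89 = 15.
Column 1 has 18 + 17 + 34 + 13 + 12 − 2 = 92; the blank must be 104 − 92 = 12.
Row 6 has 12 − 1 + 25 + 4 + 28 + 2 = 70; the blank must be 104 − 70 = 34.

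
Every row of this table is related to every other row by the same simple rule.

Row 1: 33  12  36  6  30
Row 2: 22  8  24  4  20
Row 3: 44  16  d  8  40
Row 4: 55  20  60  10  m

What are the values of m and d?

Each row is a constant multiple of every other row — this is a multiplication table with the headers hidden.
Row 4 is 55/33 = 5/3 times row 1, so its entry in column 5 is 30 × 5/3 = 50.
Row 3 is 44/33 = 4/3 times row 1, so its entry in column 3 is 36 × 4/3 = 48.

m = 50, d = 48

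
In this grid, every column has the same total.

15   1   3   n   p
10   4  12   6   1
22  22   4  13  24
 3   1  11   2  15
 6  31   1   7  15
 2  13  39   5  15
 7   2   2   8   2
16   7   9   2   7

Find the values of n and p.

Columns 1 and 2 both add up to 81, so every column sums to 81.
Column 4: 6 + 13 + 2 + 7 + 5 + 8 + 2 = 43, so the missing entry is 81 − 43 = 38.
Column 5: 1 + 24 + 15 + 15 + 15 + 2 + 7 = 79, so the missing entry is 81 − 79 = 2.

n = 38, p = 2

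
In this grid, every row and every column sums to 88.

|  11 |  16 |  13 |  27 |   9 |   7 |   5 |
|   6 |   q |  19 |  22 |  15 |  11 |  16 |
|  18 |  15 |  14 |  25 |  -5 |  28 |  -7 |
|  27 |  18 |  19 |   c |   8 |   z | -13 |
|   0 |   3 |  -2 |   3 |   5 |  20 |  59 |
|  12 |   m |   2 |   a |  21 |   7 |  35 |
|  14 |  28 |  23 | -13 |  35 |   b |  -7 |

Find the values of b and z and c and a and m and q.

b = 8, z = 7, c = 22, a = 2, m = 9, q = -1

Row 7 has 14 + 28 + 23 − 13 + 35 − 7 = 80; the blank must be 88 − 80 = 8.
Row 2 has 6 + 19 + 22 + 15 + 11 + 16 = 89; the blank must be 88 − 89 = -1.
Column 2 has 16 − 1 + 15 + 18 + 3 + 28 = 79; the blank must be 88 − 79 = 9.
Row 6 has 12 + 9 + 2 + 21 + 7 + 35 = 86; the blank must be 88 − 86 = 2.
Column 4 has 27 + 22 + 25 + 3 + 2 − 13 = 66; the blank must be 88 − 66 = 22.
Row 4 has 27 + 18 + 19 + 22 + 8 − 13 = 81; the blank must be 88 − 81 = 7.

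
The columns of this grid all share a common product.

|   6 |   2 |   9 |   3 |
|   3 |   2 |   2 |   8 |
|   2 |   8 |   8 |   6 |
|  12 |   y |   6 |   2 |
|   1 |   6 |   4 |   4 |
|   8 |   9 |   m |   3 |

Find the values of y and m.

y = 2, m = 1

Columns 1 and 4 each multiply to 3456, so every column has product 3456.
Column 2: 2×2×8×6×9 = 1728, so the missing entry is 3456 ÷ 1728 = 2.
Column 3: 9×2×8×6×4 = 3456, so the missing entry is 3456 ÷ 3456 = 1.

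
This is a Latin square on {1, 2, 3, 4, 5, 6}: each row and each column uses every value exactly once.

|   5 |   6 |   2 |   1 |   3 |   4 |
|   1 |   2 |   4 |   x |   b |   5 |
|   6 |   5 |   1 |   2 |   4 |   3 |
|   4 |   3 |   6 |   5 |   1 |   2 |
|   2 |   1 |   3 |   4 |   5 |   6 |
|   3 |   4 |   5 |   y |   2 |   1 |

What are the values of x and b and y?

x = 3, b = 6, y = 6

Cell (6,4): row 6 already has {1, 2, 3, 4, 5} → 6.
For row 2, column 4: column 4 already has {1, 2, 4, 5, 6}; that leaves 3.
Cell (2,5): row 2 already has {1, 2, 3, 4, 5} → 6.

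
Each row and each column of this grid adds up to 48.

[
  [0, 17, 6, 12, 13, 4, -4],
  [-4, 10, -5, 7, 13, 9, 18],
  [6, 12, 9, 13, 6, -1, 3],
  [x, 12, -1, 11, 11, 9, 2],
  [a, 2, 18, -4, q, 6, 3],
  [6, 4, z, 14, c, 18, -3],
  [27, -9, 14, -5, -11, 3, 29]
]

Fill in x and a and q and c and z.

x = 4, a = 9, q = 14, c = 2, z = 7

Row 4: 12 − 1 + 11 + 11 + 9 + 2 = 44, so its missing entry is 48 − 44 = 4.
Column 1: 0 − 4 + 6 + 4 + 6 + 27 = 39, so its missing entry is 48 − 39 = 9.
Row 5: 9 + 2 + 18 − 4 + 6 + 3 = 34, so its missing entry is 48 − 34 = 14.
Column 5: 13 + 13 + 6 + 11 + 14 − 11 = 46, so its missing entry is 48 − 46 = 2.
Row 6: 6 + 4 + 14 + 2 + 18 − 3 = 41, so its missing entry is 48 − 41 = 7.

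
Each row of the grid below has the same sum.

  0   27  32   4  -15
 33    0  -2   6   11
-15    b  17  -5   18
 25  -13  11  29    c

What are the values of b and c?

b = 33, c = -4

The complete rows each total 48.
Row 3 is missing 48 − 15 = 33 (since -15 + 17 − 5 + 18 = 15).
Row 4 is missing 48 − 52 = -4 (since 25 − 13 + 11 + 29 = 52).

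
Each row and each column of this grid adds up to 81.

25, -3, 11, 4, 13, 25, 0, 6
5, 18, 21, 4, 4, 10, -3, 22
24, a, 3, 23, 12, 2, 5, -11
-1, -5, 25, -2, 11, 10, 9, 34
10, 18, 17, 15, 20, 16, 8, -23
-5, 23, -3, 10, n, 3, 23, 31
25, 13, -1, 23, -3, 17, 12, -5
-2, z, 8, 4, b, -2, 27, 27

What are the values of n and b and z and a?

Row 6: -5 + 23 − 3 + 10 + 3 + 23 + 31 = 82, so its missing entry is 81 − 82 = -1.
Column 5: 13 + 4 + 12 + 11 + 20 − 1 − 3 = 56, so its missing entry is 81 − 56 = 25.
Row 8: -2 + 8 + 4 + 25 − 2 + 27 + 27 = 87, so its missing entry is 81 − 87 = -6.
Row 3: 24 + 3 + 23 + 12 + 2 + 5 − 11 = 58, so its missing entry is 81 − 58 = 23.

n = -1, b = 25, z = -6, a = 23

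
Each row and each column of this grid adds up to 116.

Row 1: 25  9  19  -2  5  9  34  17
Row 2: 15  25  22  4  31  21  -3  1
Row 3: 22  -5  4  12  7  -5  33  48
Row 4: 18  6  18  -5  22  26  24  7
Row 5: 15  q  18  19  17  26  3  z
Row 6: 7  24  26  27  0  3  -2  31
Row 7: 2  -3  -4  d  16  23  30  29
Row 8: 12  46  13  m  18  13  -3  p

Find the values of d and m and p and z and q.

Row 7: 2 − 3 − 4 + 16 + 23 + 30 + 29 = 93, so its missing entry is 116 − 93 = 23.
Column 4: -2 + 4 + 12 − 5 + 19 + 27 + 23 = 78, so its missing entry is 116 − 78 = 38.
Row 8: 12 + 46 + 13 + 38 + 18 + 13 − 3 = 137, so its missing entry is 116 − 137 = -21.
Column 2: 9 + 25 − 5 + 6 + 24 − 3 + 46 = 102, so its missing entry is 116 − 102 = 14.
Row 5: 15 + 14 + 18 + 19 + 17 + 26 + 3 = 112, so its missing entry is 116 − 112 = 4.

d = 23, m = 38, p = -21, z = 4, q = 14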